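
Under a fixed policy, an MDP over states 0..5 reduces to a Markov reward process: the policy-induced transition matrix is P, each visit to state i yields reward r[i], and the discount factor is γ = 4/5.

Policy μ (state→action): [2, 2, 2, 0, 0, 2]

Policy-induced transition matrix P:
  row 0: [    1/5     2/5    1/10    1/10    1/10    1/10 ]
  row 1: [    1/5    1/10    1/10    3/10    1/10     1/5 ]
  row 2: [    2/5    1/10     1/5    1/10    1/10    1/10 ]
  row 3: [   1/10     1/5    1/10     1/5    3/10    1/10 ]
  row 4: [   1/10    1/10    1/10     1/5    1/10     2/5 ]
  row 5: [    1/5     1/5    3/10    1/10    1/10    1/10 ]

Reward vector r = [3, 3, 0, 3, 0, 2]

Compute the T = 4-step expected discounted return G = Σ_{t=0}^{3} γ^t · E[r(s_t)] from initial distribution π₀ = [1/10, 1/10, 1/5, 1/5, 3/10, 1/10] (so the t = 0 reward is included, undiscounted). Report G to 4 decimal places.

G = 5.2587

t=0: π = [0.1000, 0.1000, 0.2000, 0.2000, 0.3000, 0.1000], E[r] = 1.4000, γ^t·E[r] = 1.400000, running G = 1.400000
t=1: π = [0.1900, 0.1600, 0.1400, 0.1700, 0.1400, 0.2000], E[r] = 1.9600, γ^t·E[r] = 1.568000, running G = 2.968000
t=2: π = [0.1970, 0.1940, 0.1540, 0.1630, 0.1340, 0.1580], E[r] = 1.9780, γ^t·E[r] = 1.265920, running G = 4.233920
t=3: π = [0.2011, 0.1912, 0.1470, 0.1685, 0.1326, 0.1596], E[r] = 2.0016, γ^t·E[r] = 1.024819, running G = 5.258739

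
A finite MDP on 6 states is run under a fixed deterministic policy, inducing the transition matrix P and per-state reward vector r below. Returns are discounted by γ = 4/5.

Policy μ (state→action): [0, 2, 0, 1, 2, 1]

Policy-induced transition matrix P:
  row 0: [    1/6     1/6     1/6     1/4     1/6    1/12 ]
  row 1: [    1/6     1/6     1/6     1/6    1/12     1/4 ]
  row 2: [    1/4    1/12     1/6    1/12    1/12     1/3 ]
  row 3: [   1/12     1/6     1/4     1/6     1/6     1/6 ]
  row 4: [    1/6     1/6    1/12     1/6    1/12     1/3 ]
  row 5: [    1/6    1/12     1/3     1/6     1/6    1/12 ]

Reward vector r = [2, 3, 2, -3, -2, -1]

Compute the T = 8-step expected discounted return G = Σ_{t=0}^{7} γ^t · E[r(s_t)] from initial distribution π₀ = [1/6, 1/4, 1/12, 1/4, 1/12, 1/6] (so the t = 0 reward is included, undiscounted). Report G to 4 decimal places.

G = 0.7801

t=0: π = [0.1667, 0.2500, 0.0833, 0.2500, 0.0833, 0.1667], E[r] = 0.1667, γ^t·E[r] = 0.166667, running G = 0.166667
t=1: π = [0.1528, 0.1458, 0.2083, 0.1736, 0.1319, 0.1875], E[r] = 0.1875, γ^t·E[r] = 0.150000, running G = 0.316667
t=2: π = [0.1696, 0.1337, 0.2014, 0.1620, 0.1262, 0.2072], E[r] = 0.1973, γ^t·E[r] = 0.126296, running G = 0.442963
t=3: π = [0.1699, 0.1326, 0.2042, 0.1640, 0.1282, 0.2010], E[r] = 0.1966, γ^t·E[r] = 0.100667, running G = 0.543630
t=4: π = [0.1700, 0.1329, 0.2031, 0.1638, 0.1279, 0.2022], E[r] = 0.1956, γ^t·E[r] = 0.080099, running G = 0.623728
t=5: π = [0.1699, 0.1329, 0.2034, 0.1639, 0.1280, 0.2019], E[r] = 0.1956, γ^t·E[r] = 0.064110, running G = 0.687838
t=6: π = [0.1700, 0.1329, 0.2033, 0.1639, 0.1280, 0.2020], E[r] = 0.1956, γ^t·E[r] = 0.051282, running G = 0.739120
t=7: π = [0.1700, 0.1329, 0.2033, 0.1639, 0.1280, 0.2020], E[r] = 0.1956, γ^t·E[r] = 0.041027, running G = 0.780147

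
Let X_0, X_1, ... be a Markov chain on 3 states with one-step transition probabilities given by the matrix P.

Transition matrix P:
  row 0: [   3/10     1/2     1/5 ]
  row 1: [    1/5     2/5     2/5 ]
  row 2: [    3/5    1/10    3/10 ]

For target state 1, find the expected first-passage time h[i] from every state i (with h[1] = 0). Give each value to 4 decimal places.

h = [2.4324, 0.0000, 3.5135]

First-step conditioning: h[1] = 0; for i ≠ 1, h[i] = 1 + Σ_k P[i][k]·h[k].
  h[0] = 1 + 3/10·h[0] + 1/5·h[2]
  h[2] = 1 + 3/5·h[0] + 3/10·h[2]
Solving the 2×2 linear system over states ≠ 1 gives exactly h = [90/37, 0, 130/37] (h[1] = 0 is the target).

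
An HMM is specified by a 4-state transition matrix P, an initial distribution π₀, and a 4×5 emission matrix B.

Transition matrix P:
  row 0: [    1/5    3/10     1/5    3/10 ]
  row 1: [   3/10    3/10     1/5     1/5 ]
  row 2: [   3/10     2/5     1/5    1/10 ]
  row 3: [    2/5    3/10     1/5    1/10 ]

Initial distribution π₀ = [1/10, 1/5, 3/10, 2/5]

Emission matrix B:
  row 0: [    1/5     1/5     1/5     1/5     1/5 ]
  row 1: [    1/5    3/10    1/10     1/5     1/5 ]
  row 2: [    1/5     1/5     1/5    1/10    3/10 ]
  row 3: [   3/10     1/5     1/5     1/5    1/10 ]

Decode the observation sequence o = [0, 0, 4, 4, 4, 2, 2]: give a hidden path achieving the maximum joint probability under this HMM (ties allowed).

t=0: δ = [2.000e-02, 4.000e-02, 6.000e-02, 1.200e-01]  (obs o_0=0)
t=1: δ = [9.600e-03, 7.200e-03, 4.800e-03, 3.600e-03]  ψ = [3, 3, 3, 3]  (obs o_1=0)
t=2: δ = [4.320e-04, 5.760e-04, 5.760e-04, 2.880e-04]  ψ = [1, 0, 0, 0]  (obs o_2=4)
t=3: δ = [3.456e-05, 4.608e-05, 3.456e-05, 1.296e-05]  ψ = [1, 2, 1, 0]  (obs o_3=4)
t=4: δ = [2.765e-06, 2.765e-06, 2.765e-06, 1.037e-06]  ψ = [1, 1, 1, 0]  (obs o_4=4)
t=5: δ = [1.659e-07, 1.106e-07, 1.106e-07, 1.659e-07]  ψ = [1, 2, 0, 0]  (obs o_5=2)
t=6: δ = [1.327e-08, 4.977e-09, 6.636e-09, 9.953e-09]  ψ = [3, 0, 0, 0]  (obs o_6=2)
backtrack: best end state = 0; path = [3, 0, 2, 1, 0, 3, 0]

path = [3, 0, 2, 1, 0, 3, 0]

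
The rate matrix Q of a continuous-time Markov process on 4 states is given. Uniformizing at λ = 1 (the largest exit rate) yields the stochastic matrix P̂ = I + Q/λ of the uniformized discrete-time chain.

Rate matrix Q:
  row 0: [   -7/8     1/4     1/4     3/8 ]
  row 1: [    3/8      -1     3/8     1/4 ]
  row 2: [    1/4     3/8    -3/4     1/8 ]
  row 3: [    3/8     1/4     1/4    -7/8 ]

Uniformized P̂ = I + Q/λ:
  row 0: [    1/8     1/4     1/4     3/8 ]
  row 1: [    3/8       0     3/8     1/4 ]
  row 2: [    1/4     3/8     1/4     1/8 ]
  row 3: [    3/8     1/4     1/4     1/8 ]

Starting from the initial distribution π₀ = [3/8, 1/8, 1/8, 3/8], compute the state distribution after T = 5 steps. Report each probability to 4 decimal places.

t=0: π = [0.3750, 0.1250, 0.1250, 0.3750]
t=1: π = [0.2656, 0.2344, 0.2656, 0.2344]
t=2: π = [0.2754, 0.2246, 0.2793, 0.2207]
t=3: π = [0.2712, 0.2288, 0.2781, 0.2219]
t=4: π = [0.2724, 0.2276, 0.2786, 0.2214]
t=5: π = [0.2721, 0.2279, 0.2784, 0.2216]

π = [0.2721, 0.2279, 0.2784, 0.2216]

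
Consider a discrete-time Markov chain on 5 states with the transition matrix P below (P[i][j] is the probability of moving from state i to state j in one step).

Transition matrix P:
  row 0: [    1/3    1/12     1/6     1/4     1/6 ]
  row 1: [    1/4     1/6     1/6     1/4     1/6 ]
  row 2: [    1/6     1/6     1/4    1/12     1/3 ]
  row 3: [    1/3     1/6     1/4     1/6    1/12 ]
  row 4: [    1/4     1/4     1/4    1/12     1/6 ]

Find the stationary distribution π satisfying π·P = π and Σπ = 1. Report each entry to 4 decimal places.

Balance equations π_j = Σ_i π_i·P[i][j]:
  π_0 = 1/3·π_0 + 1/4·π_1 + 1/6·π_2 + 1/3·π_3 + 1/4·π_4
  π_1 = 1/12·π_0 + 1/6·π_1 + 1/6·π_2 + 1/6·π_3 + 1/4·π_4
  π_2 = 1/6·π_0 + 1/6·π_1 + 1/4·π_2 + 1/4·π_3 + 1/4·π_4
  π_3 = 1/4·π_0 + 1/4·π_1 + 1/12·π_2 + 1/6·π_3 + 1/12·π_4
  normalize: π_0 + π_1 + π_2 + π_3 + π_4 = 1
Solving the linear system gives exactly π = [65/242, 271/1694, 3/14, 13/77, 29/154].

π = [0.2686, 0.1600, 0.2143, 0.1688, 0.1883]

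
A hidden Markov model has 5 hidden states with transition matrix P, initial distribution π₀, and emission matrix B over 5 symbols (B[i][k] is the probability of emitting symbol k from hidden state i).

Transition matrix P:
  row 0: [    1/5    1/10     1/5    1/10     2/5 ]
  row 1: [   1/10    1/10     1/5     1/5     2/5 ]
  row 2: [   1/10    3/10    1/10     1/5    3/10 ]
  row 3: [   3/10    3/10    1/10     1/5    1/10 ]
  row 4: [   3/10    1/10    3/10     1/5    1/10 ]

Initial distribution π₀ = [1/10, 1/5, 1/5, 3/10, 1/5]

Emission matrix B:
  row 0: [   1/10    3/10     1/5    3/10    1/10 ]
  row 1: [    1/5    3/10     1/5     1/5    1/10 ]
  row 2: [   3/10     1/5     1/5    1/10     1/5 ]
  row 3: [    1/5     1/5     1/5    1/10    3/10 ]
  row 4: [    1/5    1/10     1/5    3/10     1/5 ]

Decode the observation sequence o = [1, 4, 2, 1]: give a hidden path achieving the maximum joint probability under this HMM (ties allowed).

t=0: δ = [3.000e-02, 6.000e-02, 4.000e-02, 6.000e-02, 2.000e-02]  (obs o_0=1)
t=1: δ = [1.800e-03, 1.800e-03, 2.400e-03, 3.600e-03, 4.800e-03]  ψ = [3, 3, 1, 1, 1]  (obs o_1=4)
t=2: δ = [2.880e-04, 2.160e-04, 2.880e-04, 1.920e-04, 1.440e-04]  ψ = [4, 3, 4, 4, 0]  (obs o_2=2)
t=3: δ = [1.728e-05, 2.592e-05, 1.152e-05, 1.152e-05, 1.152e-05]  ψ = [0, 2, 0, 2, 0]  (obs o_3=1)
backtrack: best end state = 1; path = [1, 4, 2, 1]

path = [1, 4, 2, 1]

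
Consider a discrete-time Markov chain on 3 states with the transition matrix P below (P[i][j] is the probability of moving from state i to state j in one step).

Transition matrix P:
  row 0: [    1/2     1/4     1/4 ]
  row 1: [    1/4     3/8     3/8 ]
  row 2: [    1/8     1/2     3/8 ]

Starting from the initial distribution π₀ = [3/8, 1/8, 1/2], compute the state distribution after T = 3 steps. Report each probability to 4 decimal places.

π = [0.2773, 0.3826, 0.3401]

t=0: π = [0.3750, 0.1250, 0.5000]
t=1: π = [0.2813, 0.3906, 0.3281]
t=2: π = [0.2793, 0.3809, 0.3398]
t=3: π = [0.2773, 0.3826, 0.3401]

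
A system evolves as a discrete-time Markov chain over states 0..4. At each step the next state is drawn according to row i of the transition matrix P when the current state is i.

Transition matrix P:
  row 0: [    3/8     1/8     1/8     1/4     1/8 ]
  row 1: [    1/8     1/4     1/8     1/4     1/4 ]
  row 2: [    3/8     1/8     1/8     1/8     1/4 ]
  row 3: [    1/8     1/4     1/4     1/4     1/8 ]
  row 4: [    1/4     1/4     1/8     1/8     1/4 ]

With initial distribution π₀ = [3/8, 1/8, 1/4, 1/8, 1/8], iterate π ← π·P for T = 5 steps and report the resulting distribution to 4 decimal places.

t=0: π = [0.3750, 0.1250, 0.2500, 0.1250, 0.1250]
t=1: π = [0.2969, 0.1719, 0.1406, 0.2031, 0.1875]
t=2: π = [0.2578, 0.1953, 0.1504, 0.2090, 0.1875]
t=3: π = [0.2505, 0.1990, 0.1511, 0.2078, 0.1917]
t=4: π = [0.2494, 0.1998, 0.1510, 0.2072, 0.1927]
t=5: π = [0.2492, 0.2000, 0.1509, 0.2070, 0.1929]

π = [0.2492, 0.2000, 0.1509, 0.2070, 0.1929]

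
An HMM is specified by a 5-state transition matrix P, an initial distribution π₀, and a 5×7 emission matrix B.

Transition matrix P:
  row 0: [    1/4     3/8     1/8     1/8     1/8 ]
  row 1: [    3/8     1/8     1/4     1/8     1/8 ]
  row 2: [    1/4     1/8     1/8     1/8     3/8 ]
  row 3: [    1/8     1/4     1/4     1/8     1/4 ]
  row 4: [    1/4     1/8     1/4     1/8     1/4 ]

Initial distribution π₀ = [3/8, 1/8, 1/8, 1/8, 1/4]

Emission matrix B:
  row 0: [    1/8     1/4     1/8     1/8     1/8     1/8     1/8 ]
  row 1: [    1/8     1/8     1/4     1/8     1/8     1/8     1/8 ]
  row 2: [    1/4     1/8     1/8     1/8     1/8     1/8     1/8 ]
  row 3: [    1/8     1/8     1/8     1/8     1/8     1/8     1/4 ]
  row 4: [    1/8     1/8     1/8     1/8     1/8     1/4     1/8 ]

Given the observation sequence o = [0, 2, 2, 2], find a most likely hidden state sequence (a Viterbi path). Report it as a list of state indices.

t=0: δ = [4.688e-02, 1.562e-02, 3.125e-02, 1.562e-02, 3.125e-02]  (obs o_0=0)
t=1: δ = [1.465e-03, 4.395e-03, 9.766e-04, 7.324e-04, 1.465e-03]  ψ = [0, 0, 4, 0, 2]  (obs o_1=2)
t=2: δ = [2.060e-04, 1.373e-04, 1.373e-04, 6.866e-05, 6.866e-05]  ψ = [1, 0, 1, 1, 1]  (obs o_2=2)
t=3: δ = [6.437e-06, 1.931e-05, 4.292e-06, 3.219e-06, 6.437e-06]  ψ = [0, 0, 1, 0, 2]  (obs o_3=2)
backtrack: best end state = 1; path = [0, 1, 0, 1]

path = [0, 1, 0, 1]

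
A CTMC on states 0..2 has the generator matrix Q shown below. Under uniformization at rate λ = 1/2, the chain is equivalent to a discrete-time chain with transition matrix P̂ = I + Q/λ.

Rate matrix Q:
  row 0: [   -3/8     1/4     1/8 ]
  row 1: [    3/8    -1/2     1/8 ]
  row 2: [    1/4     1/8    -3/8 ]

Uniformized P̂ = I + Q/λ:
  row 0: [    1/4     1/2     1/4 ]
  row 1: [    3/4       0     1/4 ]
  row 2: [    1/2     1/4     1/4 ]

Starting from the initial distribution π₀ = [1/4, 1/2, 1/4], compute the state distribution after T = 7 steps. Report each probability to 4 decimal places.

t=0: π = [0.2500, 0.5000, 0.2500]
t=1: π = [0.5625, 0.1875, 0.2500]
t=2: π = [0.4063, 0.3438, 0.2500]
t=3: π = [0.4844, 0.2656, 0.2500]
t=4: π = [0.4453, 0.3047, 0.2500]
t=5: π = [0.4648, 0.2852, 0.2500]
t=6: π = [0.4551, 0.2949, 0.2500]
t=7: π = [0.4600, 0.2900, 0.2500]

π = [0.4600, 0.2900, 0.2500]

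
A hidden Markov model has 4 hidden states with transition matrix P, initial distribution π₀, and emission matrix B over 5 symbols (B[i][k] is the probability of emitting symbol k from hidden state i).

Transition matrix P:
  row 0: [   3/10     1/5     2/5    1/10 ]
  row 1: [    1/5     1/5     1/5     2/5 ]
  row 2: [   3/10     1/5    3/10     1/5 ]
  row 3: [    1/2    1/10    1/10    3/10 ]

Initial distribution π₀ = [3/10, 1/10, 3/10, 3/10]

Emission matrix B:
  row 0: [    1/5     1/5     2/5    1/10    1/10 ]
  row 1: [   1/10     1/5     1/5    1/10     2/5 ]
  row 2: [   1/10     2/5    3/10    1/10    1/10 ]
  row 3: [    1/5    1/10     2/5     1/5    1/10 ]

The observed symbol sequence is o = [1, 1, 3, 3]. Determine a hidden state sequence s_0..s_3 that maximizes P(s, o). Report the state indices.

path = [2, 2, 3, 3]

t=0: δ = [6.000e-02, 2.000e-02, 1.200e-01, 3.000e-02]  (obs o_0=1)
t=1: δ = [7.200e-03, 4.800e-03, 1.440e-02, 2.400e-03]  ψ = [2, 2, 2, 2]  (obs o_1=1)
t=2: δ = [4.320e-04, 2.880e-04, 4.320e-04, 5.760e-04]  ψ = [2, 2, 2, 2]  (obs o_2=3)
t=3: δ = [2.880e-05, 8.640e-06, 1.728e-05, 3.456e-05]  ψ = [3, 0, 0, 3]  (obs o_3=3)
backtrack: best end state = 3; path = [2, 2, 3, 3]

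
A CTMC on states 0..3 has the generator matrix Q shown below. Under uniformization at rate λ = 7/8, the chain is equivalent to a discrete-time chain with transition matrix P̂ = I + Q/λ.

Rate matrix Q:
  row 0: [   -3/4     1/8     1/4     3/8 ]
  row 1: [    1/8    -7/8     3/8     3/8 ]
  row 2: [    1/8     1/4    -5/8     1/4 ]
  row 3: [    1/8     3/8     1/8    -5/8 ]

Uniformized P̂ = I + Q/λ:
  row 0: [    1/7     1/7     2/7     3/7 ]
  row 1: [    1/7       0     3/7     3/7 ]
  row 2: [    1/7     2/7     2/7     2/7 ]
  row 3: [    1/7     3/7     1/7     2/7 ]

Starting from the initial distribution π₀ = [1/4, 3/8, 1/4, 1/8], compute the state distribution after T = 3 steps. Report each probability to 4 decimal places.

t=0: π = [0.2500, 0.3750, 0.2500, 0.1250]
t=1: π = [0.1429, 0.1607, 0.3214, 0.3750]
t=2: π = [0.1429, 0.2730, 0.2551, 0.3291]
t=3: π = [0.1429, 0.2343, 0.2777, 0.3451]

π = [0.1429, 0.2343, 0.2777, 0.3451]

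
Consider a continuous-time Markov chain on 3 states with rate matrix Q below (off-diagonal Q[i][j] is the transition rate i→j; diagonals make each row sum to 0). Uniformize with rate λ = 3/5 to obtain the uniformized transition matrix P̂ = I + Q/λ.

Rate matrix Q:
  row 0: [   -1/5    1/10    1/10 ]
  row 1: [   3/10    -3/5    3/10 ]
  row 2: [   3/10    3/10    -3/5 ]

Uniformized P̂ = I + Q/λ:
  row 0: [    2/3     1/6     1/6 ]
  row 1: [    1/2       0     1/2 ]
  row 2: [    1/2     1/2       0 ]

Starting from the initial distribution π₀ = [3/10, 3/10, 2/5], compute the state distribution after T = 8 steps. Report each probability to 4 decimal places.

t=0: π = [0.3000, 0.3000, 0.4000]
t=1: π = [0.5500, 0.2500, 0.2000]
t=2: π = [0.5917, 0.1917, 0.2167]
t=3: π = [0.5986, 0.2069, 0.1944]
t=4: π = [0.5998, 0.1970, 0.2032]
t=5: π = [0.6000, 0.2016, 0.1985]
t=6: π = [0.6000, 0.1992, 0.2008]
t=7: π = [0.6000, 0.2004, 0.1996]
t=8: π = [0.6000, 0.1998, 0.2002]

π = [0.6000, 0.1998, 0.2002]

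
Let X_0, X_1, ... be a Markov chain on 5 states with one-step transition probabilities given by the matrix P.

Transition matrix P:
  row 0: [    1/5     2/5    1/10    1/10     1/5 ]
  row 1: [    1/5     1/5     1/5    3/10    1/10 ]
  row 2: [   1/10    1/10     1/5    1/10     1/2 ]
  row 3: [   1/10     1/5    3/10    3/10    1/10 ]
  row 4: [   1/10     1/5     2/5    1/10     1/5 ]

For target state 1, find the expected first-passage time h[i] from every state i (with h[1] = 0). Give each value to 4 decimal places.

First-step conditioning: h[1] = 0; for i ≠ 1, h[i] = 1 + Σ_k P[i][k]·h[k].
  h[0] = 1 + 1/5·h[0] + 1/10·h[2] + 1/10·h[3] + 1/5·h[4]
  h[2] = 1 + 1/10·h[0] + 1/5·h[2] + 1/10·h[3] + 1/2·h[4]
  h[3] = 1 + 1/10·h[0] + 3/10·h[2] + 3/10·h[3] + 1/10·h[4]
  h[4] = 1 + 1/10·h[0] + 2/5·h[2] + 1/10·h[3] + 1/5·h[4]
Solving the 4×4 linear system over states ≠ 1 gives exactly h = [144/37, 0, 208/37, 190/37, 192/37] (h[1] = 0 is the target).

h = [3.8919, 0.0000, 5.6216, 5.1351, 5.1892]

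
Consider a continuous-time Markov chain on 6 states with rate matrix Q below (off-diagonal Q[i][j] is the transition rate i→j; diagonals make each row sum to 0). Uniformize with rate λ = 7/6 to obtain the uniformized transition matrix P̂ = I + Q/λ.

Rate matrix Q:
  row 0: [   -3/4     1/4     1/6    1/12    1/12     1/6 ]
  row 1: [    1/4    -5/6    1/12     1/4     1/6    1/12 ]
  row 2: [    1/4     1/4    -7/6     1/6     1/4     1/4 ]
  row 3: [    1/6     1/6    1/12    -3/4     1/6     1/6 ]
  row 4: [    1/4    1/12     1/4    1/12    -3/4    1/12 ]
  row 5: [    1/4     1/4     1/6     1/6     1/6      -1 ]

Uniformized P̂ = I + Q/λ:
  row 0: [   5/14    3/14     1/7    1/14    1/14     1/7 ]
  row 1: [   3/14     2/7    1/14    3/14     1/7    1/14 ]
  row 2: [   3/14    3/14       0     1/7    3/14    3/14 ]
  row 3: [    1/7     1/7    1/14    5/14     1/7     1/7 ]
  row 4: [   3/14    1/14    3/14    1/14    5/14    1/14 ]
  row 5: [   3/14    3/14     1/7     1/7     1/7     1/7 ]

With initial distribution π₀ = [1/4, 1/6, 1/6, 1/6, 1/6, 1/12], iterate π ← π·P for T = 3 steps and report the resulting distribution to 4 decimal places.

π = [0.2366, 0.1921, 0.1134, 0.1621, 0.1707, 0.1252]

t=0: π = [0.2500, 0.1667, 0.1667, 0.1667, 0.1667, 0.0833]
t=1: π = [0.2381, 0.1905, 0.1071, 0.1607, 0.1726, 0.1310]
t=2: π = [0.2368, 0.1918, 0.1148, 0.1616, 0.1705, 0.1246]
t=3: π = [0.2366, 0.1921, 0.1134, 0.1621, 0.1707, 0.1252]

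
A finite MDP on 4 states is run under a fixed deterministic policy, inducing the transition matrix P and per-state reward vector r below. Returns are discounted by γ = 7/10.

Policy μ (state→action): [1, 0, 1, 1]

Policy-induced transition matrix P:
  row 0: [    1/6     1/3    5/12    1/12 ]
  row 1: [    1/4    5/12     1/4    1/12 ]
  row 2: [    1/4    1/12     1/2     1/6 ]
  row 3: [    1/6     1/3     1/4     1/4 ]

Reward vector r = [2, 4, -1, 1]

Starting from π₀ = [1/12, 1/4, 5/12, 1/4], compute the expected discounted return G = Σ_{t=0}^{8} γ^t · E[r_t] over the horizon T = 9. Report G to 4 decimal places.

G = 3.7231

t=0: π = [0.0833, 0.2500, 0.4167, 0.2500], E[r] = 1.0000, γ^t·E[r] = 1.000000, running G = 1.000000
t=1: π = [0.2222, 0.2500, 0.3681, 0.1597], E[r] = 1.2361, γ^t·E[r] = 0.865278, running G = 1.865278
t=2: π = [0.2182, 0.2622, 0.3791, 0.1406], E[r] = 1.2465, γ^t·E[r] = 0.610799, running G = 2.476076
t=3: π = [0.2201, 0.2604, 0.3811, 0.1384], E[r] = 1.2391, γ^t·E[r] = 0.425012, running G = 2.901088
t=4: π = [0.2201, 0.2598, 0.3820, 0.1382], E[r] = 1.2355, γ^t·E[r] = 0.296634, running G = 3.197722
t=5: π = [0.2201, 0.2595, 0.3822, 0.1382], E[r] = 1.2342, γ^t·E[r] = 0.207440, running G = 3.405162
t=6: π = [0.2201, 0.2594, 0.3822, 0.1382], E[r] = 1.2339, γ^t·E[r] = 0.145168, running G = 3.550330
t=7: π = [0.2201, 0.2594, 0.3822, 0.1382], E[r] = 1.2338, γ^t·E[r] = 0.101610, running G = 3.651940
t=8: π = [0.2201, 0.2594, 0.3823, 0.1382], E[r] = 1.2338, γ^t·E[r] = 0.071126, running G = 3.723066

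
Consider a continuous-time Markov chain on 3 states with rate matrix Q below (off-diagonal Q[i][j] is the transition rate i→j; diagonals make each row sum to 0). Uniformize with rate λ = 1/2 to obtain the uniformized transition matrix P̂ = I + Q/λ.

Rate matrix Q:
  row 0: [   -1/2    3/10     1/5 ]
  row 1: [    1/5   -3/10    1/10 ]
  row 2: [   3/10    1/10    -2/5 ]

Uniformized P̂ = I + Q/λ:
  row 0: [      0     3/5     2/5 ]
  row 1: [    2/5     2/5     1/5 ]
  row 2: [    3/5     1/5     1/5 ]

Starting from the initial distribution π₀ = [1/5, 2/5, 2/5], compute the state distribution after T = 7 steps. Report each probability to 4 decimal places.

π = [0.3245, 0.4112, 0.2643]

t=0: π = [0.2000, 0.4000, 0.4000]
t=1: π = [0.4000, 0.3600, 0.2400]
t=2: π = [0.2880, 0.4320, 0.2800]
t=3: π = [0.3408, 0.4016, 0.2576]
t=4: π = [0.3152, 0.4166, 0.2682]
t=5: π = [0.3276, 0.4094, 0.2630]
t=6: π = [0.3216, 0.4129, 0.2655]
t=7: π = [0.3245, 0.4112, 0.2643]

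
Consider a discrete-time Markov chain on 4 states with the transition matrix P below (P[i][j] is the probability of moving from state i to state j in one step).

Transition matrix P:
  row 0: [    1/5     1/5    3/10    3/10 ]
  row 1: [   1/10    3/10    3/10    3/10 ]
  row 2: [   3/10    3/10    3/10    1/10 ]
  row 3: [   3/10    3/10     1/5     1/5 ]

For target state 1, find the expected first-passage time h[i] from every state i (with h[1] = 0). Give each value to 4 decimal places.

First-step conditioning: h[1] = 0; for i ≠ 1, h[i] = 1 + Σ_k P[i][k]·h[k].
  h[0] = 1 + 1/5·h[0] + 3/10·h[2] + 3/10·h[3]
  h[2] = 1 + 3/10·h[0] + 3/10·h[2] + 1/10·h[3]
  h[3] = 1 + 3/10·h[0] + 1/5·h[2] + 1/5·h[3]
Solving the 3×3 linear system over states ≠ 1 gives exactly h = [4, 0, 11/3, 11/3] (h[1] = 0 is the target).

h = [4.0000, 0.0000, 3.6667, 3.6667]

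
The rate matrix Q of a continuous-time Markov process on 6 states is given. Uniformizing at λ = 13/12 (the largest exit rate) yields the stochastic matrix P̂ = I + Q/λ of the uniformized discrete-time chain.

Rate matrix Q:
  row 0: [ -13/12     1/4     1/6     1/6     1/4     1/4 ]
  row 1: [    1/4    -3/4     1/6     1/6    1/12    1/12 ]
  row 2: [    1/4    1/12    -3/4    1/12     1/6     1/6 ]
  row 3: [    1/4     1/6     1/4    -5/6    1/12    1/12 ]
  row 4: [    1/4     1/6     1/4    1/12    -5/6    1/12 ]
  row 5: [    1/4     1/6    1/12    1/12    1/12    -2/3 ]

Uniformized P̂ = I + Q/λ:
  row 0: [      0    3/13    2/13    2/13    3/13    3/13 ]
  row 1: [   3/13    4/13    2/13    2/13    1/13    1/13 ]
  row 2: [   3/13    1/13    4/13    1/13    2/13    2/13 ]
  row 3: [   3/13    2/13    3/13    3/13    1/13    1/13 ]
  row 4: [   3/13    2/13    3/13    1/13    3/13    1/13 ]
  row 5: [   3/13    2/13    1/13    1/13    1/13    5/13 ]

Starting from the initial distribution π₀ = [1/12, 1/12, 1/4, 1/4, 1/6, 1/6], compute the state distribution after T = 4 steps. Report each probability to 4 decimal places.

π = [0.1872, 0.1814, 0.1904, 0.1243, 0.1426, 0.1741]

t=0: π = [0.0833, 0.0833, 0.2500, 0.2500, 0.1667, 0.1667]
t=1: π = [0.2115, 0.1538, 0.2115, 0.1282, 0.1346, 0.1603]
t=2: π = [0.1820, 0.1775, 0.1943, 0.1248, 0.1464, 0.1750]
t=3: π = [0.1888, 0.1802, 0.1911, 0.1238, 0.1424, 0.1737]
t=4: π = [0.1872, 0.1814, 0.1904, 0.1243, 0.1426, 0.1741]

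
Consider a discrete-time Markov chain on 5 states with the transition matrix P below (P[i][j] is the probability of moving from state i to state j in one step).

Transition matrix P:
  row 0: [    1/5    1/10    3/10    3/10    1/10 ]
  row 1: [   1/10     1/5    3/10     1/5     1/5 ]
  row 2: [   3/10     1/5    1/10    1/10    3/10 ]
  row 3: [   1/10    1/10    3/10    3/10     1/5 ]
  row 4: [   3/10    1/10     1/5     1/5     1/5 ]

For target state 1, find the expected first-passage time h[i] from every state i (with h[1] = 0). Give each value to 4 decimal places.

First-step conditioning: h[1] = 0; for i ≠ 1, h[i] = 1 + Σ_k P[i][k]·h[k].
  h[0] = 1 + 1/5·h[0] + 3/10·h[2] + 3/10·h[3] + 1/10·h[4]
  h[2] = 1 + 3/10·h[0] + 1/10·h[2] + 1/10·h[3] + 3/10·h[4]
  h[3] = 1 + 1/10·h[0] + 3/10·h[2] + 3/10·h[3] + 1/5·h[4]
  h[4] = 1 + 3/10·h[0] + 1/5·h[2] + 1/5·h[3] + 1/5·h[4]
Solving the 4×4 linear system over states ≠ 1 gives exactly h = [1110/137, 0, 1019/137, 1111/137, 1120/137] (h[1] = 0 is the target).

h = [8.1022, 0.0000, 7.4380, 8.1095, 8.1752]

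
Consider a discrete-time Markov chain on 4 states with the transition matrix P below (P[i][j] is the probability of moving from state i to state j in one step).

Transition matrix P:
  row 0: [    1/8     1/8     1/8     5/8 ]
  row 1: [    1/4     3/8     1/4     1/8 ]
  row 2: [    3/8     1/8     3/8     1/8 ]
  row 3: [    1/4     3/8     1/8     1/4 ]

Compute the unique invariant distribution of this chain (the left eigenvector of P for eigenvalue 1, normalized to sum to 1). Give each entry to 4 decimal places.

π = [0.2456, 0.2611, 0.2102, 0.2832]

Balance equations π_j = Σ_i π_i·P[i][j]:
  π_0 = 1/8·π_0 + 1/4·π_1 + 3/8·π_2 + 1/4·π_3
  π_1 = 1/8·π_0 + 3/8·π_1 + 1/8·π_2 + 3/8·π_3
  π_2 = 1/8·π_0 + 1/4·π_1 + 3/8·π_2 + 1/8·π_3
  normalize: π_0 + π_1 + π_2 + π_3 = 1
Solving the linear system gives exactly π = [111/452, 59/226, 95/452, 32/113].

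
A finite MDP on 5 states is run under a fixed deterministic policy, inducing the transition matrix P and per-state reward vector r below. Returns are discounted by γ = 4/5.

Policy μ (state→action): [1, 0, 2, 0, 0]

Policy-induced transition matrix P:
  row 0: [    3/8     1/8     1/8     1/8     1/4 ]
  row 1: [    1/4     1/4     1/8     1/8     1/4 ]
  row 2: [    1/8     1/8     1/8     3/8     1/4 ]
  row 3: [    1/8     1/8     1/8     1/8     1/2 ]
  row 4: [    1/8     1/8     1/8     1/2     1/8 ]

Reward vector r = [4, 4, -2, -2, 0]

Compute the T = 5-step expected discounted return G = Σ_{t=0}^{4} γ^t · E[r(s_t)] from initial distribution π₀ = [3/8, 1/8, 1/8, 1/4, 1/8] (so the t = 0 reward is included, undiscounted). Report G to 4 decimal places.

t=0: π = [0.3750, 0.1250, 0.1250, 0.2500, 0.1250], E[r] = 1.2500, γ^t·E[r] = 1.250000, running G = 1.250000
t=1: π = [0.2344, 0.1406, 0.1250, 0.2031, 0.2969], E[r] = 0.8438, γ^t·E[r] = 0.675000, running G = 1.925000
t=2: π = [0.2012, 0.1426, 0.1250, 0.2676, 0.2637], E[r] = 0.5898, γ^t·E[r] = 0.377500, running G = 2.302500
t=3: π = [0.1931, 0.1428, 0.1250, 0.2551, 0.2839], E[r] = 0.5835, γ^t·E[r] = 0.298750, running G = 2.601250
t=4: π = [0.1911, 0.1429, 0.1250, 0.2627, 0.2783], E[r] = 0.5605, γ^t·E[r] = 0.229575, running G = 2.830825

G = 2.8308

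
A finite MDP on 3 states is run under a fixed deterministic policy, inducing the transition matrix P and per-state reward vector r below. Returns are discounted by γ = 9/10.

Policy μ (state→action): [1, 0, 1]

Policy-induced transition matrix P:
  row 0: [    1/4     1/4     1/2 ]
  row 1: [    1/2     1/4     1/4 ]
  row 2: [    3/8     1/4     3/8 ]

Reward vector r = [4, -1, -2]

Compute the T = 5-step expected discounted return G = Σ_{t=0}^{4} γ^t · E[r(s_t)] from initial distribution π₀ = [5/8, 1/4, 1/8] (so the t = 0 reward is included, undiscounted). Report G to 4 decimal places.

G = 3.1295

t=0: π = [0.6250, 0.2500, 0.1250], E[r] = 2.0000, γ^t·E[r] = 2.000000, running G = 2.000000
t=1: π = [0.3281, 0.2500, 0.4219], E[r] = 0.2188, γ^t·E[r] = 0.196875, running G = 2.196875
t=2: π = [0.3652, 0.2500, 0.3848], E[r] = 0.4414, γ^t·E[r] = 0.357539, running G = 2.554414
t=3: π = [0.3606, 0.2500, 0.3894], E[r] = 0.4136, γ^t·E[r] = 0.301496, running G = 2.855910
t=4: π = [0.3612, 0.2500, 0.3888], E[r] = 0.4171, γ^t·E[r] = 0.273629, running G = 3.129538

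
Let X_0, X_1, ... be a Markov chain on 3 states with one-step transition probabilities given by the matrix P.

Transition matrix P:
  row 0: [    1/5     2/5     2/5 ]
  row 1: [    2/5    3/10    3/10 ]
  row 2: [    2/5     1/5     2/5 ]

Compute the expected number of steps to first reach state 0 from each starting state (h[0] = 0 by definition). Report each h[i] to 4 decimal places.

First-step conditioning: h[0] = 0; for i ≠ 0, h[i] = 1 + Σ_k P[i][k]·h[k].
  h[1] = 1 + 3/10·h[1] + 3/10·h[2]
  h[2] = 1 + 1/5·h[1] + 2/5·h[2]
Solving the 2×2 linear system over states ≠ 0 gives exactly h = [0, 5/2, 5/2] (h[0] = 0 is the target).

h = [0.0000, 2.5000, 2.5000]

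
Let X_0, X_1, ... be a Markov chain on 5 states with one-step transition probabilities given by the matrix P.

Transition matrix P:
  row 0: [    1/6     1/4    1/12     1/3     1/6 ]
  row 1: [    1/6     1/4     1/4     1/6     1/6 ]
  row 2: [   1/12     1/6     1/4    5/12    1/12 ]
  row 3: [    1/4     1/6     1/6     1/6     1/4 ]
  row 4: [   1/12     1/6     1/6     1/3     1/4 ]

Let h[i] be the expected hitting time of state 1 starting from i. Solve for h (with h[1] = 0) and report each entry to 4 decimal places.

First-step conditioning: h[1] = 0; for i ≠ 1, h[i] = 1 + Σ_k P[i][k]·h[k].
  h[0] = 1 + 1/6·h[0] + 1/12·h[2] + 1/3·h[3] + 1/6·h[4]
  h[2] = 1 + 1/12·h[0] + 1/4·h[2] + 5/12·h[3] + 1/12·h[4]
  h[3] = 1 + 1/4·h[0] + 1/6·h[2] + 1/6·h[3] + 1/4·h[4]
  h[4] = 1 + 1/12·h[0] + 1/6·h[2] + 1/3·h[3] + 1/4·h[4]
Solving the 4×4 linear system over states ≠ 1 gives exactly h = [9252/1819, 0, 10164/1819, 10044/1819, 10176/1819] (h[1] = 0 is the target).

h = [5.0863, 0.0000, 5.5877, 5.5217, 5.5943]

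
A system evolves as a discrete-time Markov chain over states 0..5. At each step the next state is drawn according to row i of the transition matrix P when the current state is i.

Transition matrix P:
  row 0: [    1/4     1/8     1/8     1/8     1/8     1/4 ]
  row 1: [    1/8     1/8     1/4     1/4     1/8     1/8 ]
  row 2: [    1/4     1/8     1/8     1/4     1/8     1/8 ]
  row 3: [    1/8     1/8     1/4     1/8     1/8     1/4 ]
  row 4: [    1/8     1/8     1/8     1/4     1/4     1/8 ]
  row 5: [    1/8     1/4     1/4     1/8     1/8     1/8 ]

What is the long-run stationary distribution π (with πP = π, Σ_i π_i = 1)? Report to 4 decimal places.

π = [0.1696, 0.1462, 0.1875, 0.1846, 0.1429, 0.1693]

Balance equations π_j = Σ_i π_i·P[i][j]:
  π_0 = 1/4·π_0 + 1/8·π_1 + 1/4·π_2 + 1/8·π_3 + 1/8·π_4 + 1/8·π_5
  π_1 = 1/8·π_0 + 1/8·π_1 + 1/8·π_2 + 1/8·π_3 + 1/8·π_4 + 1/4·π_5
  π_2 = 1/8·π_0 + 1/4·π_1 + 1/8·π_2 + 1/4·π_3 + 1/8·π_4 + 1/4·π_5
  π_3 = 1/8·π_0 + 1/4·π_1 + 1/4·π_2 + 1/8·π_3 + 1/4·π_4 + 1/8·π_5
  π_4 = 1/8·π_0 + 1/8·π_1 + 1/8·π_2 + 1/8·π_3 + 1/4·π_4 + 1/8·π_5
  normalize: π_0 + π_1 + π_2 + π_3 + π_4 + π_5 = 1
Solving the linear system gives exactly π = [19/112, 1195/8176, 3/16, 1509/8176, 1/7, 173/1022].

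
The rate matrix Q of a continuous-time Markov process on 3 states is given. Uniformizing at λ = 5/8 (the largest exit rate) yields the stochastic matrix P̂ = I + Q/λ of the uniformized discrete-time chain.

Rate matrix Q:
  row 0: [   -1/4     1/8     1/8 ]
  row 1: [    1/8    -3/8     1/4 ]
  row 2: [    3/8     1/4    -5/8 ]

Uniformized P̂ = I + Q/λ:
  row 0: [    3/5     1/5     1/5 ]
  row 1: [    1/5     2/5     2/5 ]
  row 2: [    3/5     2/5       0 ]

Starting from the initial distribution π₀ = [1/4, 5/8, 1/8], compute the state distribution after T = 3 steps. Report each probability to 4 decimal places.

t=0: π = [0.2500, 0.6250, 0.1250]
t=1: π = [0.3500, 0.3500, 0.3000]
t=2: π = [0.4600, 0.3300, 0.2100]
t=3: π = [0.4680, 0.3080, 0.2240]

π = [0.4680, 0.3080, 0.2240]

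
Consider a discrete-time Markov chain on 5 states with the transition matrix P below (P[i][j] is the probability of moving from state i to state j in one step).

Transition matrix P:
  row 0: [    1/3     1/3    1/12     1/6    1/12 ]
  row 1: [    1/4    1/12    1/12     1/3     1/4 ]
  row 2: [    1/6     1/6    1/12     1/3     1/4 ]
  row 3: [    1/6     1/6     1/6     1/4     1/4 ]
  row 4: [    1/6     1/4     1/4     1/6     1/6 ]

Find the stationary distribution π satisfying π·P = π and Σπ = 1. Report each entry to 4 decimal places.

π = [0.2203, 0.2029, 0.1364, 0.2435, 0.1969]

Balance equations π_j = Σ_i π_i·P[i][j]:
  π_0 = 1/3·π_0 + 1/4·π_1 + 1/6·π_2 + 1/6·π_3 + 1/6·π_4
  π_1 = 1/3·π_0 + 1/12·π_1 + 1/6·π_2 + 1/6·π_3 + 1/4·π_4
  π_2 = 1/12·π_0 + 1/12·π_1 + 1/12·π_2 + 1/6·π_3 + 1/4·π_4
  π_3 = 1/6·π_0 + 1/3·π_1 + 1/3·π_2 + 1/4·π_3 + 1/6·π_4
  normalize: π_0 + π_1 + π_2 + π_3 + π_4 = 1
Solving the linear system gives exactly π = [367/1666, 169/833, 2955/21658, 2637/10829, 164/833].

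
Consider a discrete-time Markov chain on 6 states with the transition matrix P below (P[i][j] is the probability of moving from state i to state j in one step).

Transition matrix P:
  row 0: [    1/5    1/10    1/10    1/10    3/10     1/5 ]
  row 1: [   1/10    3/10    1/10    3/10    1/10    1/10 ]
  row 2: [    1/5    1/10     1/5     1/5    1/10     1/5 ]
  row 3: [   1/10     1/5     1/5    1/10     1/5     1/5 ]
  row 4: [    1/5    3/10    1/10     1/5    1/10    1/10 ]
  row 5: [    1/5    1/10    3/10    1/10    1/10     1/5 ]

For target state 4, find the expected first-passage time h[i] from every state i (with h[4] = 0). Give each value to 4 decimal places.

First-step conditioning: h[4] = 0; for i ≠ 4, h[i] = 1 + Σ_k P[i][k]·h[k].
  h[0] = 1 + 1/5·h[0] + 1/10·h[1] + 1/10·h[2] + 1/10·h[3] + 1/5·h[5]
  h[1] = 1 + 1/10·h[0] + 3/10·h[1] + 1/10·h[2] + 3/10·h[3] + 1/10·h[5]
  h[2] = 1 + 1/5·h[0] + 1/10·h[1] + 1/5·h[2] + 1/5·h[3] + 1/5·h[5]
  h[3] = 1 + 1/10·h[0] + 1/5·h[1] + 1/5·h[2] + 1/10·h[3] + 1/5·h[5]
  h[5] = 1 + 1/5·h[0] + 1/10·h[1] + 3/10·h[2] + 1/10·h[3] + 1/5·h[5]
Solving the 5×5 linear system over states ≠ 4 gives exactly h = [6942/1291, 8722/1291, 8600/1291, 7980/1291, 0, 8662/1291] (h[4] = 0 is the target).

h = [5.3772, 6.7560, 6.6615, 6.1813, 0.0000, 6.7095]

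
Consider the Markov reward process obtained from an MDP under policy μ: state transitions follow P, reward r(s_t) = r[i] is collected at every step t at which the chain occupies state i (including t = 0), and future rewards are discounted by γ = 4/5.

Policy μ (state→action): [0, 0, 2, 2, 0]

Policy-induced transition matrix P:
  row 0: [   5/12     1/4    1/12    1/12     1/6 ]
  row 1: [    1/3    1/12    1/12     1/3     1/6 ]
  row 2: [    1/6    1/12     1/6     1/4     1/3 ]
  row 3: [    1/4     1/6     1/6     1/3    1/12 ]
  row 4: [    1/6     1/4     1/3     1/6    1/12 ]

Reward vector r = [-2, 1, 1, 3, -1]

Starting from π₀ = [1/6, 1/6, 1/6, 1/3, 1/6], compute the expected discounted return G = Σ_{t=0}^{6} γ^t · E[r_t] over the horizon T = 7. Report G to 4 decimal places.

t=0: π = [0.1667, 0.1667, 0.1667, 0.3333, 0.1667], E[r] = 0.8333, γ^t·E[r] = 0.833333, running G = 0.833333
t=1: π = [0.2639, 0.1667, 0.1667, 0.2500, 0.1528], E[r] = 0.4028, γ^t·E[r] = 0.322222, running G = 1.155556
t=2: π = [0.2813, 0.1736, 0.1563, 0.2280, 0.1609], E[r] = 0.2905, γ^t·E[r] = 0.185926, running G = 1.341481
t=3: π = [0.2849, 0.1760, 0.1556, 0.2232, 0.1603], E[r] = 0.2710, γ^t·E[r] = 0.138765, running G = 1.480247
t=4: π = [0.2858, 0.1761, 0.1550, 0.2224, 0.1606], E[r] = 0.2661, γ^t·E[r] = 0.108984, running G = 1.589231
t=5: π = [0.2860, 0.1763, 0.1549, 0.2222, 0.1606], E[r] = 0.2652, γ^t·E[r] = 0.086895, running G = 1.676126
t=6: π = [0.2861, 0.1763, 0.1549, 0.2222, 0.1606], E[r] = 0.2649, γ^t·E[r] = 0.069448, running G = 1.745575

G = 1.7456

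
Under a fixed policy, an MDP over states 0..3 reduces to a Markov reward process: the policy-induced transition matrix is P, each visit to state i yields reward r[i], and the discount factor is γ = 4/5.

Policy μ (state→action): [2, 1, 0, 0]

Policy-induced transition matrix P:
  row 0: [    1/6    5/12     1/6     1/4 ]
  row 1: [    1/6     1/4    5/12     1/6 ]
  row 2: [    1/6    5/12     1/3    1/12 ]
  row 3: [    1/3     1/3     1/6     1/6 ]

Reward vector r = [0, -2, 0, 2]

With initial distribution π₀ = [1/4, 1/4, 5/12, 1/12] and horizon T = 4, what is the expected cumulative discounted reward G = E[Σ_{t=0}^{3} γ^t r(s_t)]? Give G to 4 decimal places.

t=0: π = [0.2500, 0.2500, 0.4167, 0.0833], E[r] = -0.3333, γ^t·E[r] = -0.333333, running G = -0.333333
t=1: π = [0.1806, 0.3681, 0.2986, 0.1528], E[r] = -0.4306, γ^t·E[r] = -0.344444, running G = -0.677778
t=2: π = [0.1921, 0.3426, 0.3084, 0.1568], E[r] = -0.3715, γ^t·E[r] = -0.237778, running G = -0.915556
t=3: π = [0.1928, 0.3465, 0.3037, 0.1570], E[r] = -0.3791, γ^t·E[r] = -0.194074, running G = -1.109630

G = -1.1096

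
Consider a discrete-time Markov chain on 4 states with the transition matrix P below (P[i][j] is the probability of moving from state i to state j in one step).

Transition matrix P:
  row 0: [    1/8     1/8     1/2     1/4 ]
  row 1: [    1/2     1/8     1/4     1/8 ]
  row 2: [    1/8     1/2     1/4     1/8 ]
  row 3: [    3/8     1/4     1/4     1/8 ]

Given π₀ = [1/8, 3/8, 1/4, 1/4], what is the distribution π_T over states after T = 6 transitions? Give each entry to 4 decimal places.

π = [0.2631, 0.2634, 0.3157, 0.1578]

t=0: π = [0.1250, 0.3750, 0.2500, 0.2500]
t=1: π = [0.3281, 0.2500, 0.2813, 0.1406]
t=2: π = [0.2539, 0.2480, 0.3320, 0.1660]
t=3: π = [0.2595, 0.2703, 0.3135, 0.1567]
t=4: π = [0.2655, 0.2621, 0.3149, 0.1574]
t=5: π = [0.2627, 0.2628, 0.3164, 0.1582]
t=6: π = [0.2631, 0.2634, 0.3157, 0.1578]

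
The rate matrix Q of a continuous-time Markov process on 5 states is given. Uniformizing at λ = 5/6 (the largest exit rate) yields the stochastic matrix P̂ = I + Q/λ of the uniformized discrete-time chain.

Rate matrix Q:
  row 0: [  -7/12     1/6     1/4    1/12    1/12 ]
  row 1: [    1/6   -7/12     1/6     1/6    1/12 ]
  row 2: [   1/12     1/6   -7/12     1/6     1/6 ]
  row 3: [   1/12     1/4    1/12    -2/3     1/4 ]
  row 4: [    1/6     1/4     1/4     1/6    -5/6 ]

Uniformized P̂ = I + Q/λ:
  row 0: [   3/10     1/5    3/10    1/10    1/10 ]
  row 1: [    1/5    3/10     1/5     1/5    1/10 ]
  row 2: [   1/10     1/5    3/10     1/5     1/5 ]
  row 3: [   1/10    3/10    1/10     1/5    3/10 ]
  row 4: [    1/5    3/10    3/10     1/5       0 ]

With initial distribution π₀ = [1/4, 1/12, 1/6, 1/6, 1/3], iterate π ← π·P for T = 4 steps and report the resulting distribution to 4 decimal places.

t=0: π = [0.2500, 0.0833, 0.1667, 0.1667, 0.3333]
t=1: π = [0.1917, 0.2583, 0.2583, 0.1750, 0.1167]
t=2: π = [0.1758, 0.2550, 0.2392, 0.1808, 0.1492]
t=3: π = [0.1756, 0.2585, 0.2383, 0.1824, 0.1452]
t=4: π = [0.1755, 0.2586, 0.2377, 0.1824, 0.1458]

π = [0.1755, 0.2586, 0.2377, 0.1824, 0.1458]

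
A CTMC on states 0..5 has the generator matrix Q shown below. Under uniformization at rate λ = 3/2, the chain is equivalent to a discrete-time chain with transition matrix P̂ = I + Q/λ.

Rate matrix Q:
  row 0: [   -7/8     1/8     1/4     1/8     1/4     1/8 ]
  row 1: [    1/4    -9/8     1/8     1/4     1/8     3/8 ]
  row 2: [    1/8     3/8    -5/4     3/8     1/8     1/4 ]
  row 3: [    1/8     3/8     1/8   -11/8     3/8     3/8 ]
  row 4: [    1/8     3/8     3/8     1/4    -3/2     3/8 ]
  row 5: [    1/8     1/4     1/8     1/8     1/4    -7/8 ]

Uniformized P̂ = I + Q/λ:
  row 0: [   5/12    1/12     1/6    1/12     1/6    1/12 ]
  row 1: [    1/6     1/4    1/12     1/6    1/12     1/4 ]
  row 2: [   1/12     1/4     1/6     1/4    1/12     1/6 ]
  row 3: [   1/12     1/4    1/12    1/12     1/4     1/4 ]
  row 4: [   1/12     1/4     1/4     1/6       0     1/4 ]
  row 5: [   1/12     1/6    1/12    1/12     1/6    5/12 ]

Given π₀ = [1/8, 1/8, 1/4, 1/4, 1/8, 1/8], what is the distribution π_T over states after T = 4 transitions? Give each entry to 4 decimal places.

t=0: π = [0.1250, 0.1250, 0.2500, 0.2500, 0.1250, 0.1250]
t=1: π = [0.1354, 0.2188, 0.1354, 0.1458, 0.1354, 0.2292]
t=2: π = [0.1467, 0.2083, 0.1285, 0.1354, 0.1267, 0.2543]
t=3: π = [0.1496, 0.2044, 0.1274, 0.1327, 0.1288, 0.2572]
t=4: π = [0.1502, 0.2036, 0.1279, 0.1323, 0.1286, 0.2573]

π = [0.1502, 0.2036, 0.1279, 0.1323, 0.1286, 0.2573]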